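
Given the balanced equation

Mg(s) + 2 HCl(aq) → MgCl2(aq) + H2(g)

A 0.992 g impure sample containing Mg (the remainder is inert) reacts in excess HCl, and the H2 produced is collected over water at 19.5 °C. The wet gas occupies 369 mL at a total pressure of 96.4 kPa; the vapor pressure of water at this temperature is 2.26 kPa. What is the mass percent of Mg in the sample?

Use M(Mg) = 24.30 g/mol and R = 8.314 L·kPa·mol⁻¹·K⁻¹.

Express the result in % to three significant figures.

35.0 %

P(H2) = 96.4 − 2.26 = 94.14 kPa
n(H2) = PV/RT = (94.14 × 0.3690) / (8.314 × 292.65) = 0.01428 mol
n(Mg) = (1/1) × 0.01428 = 0.01428 mol
m(Mg) = 0.01428 × 24.30 = 0.3470 g
%Mg = 0.3470 / 0.992 × 100 = 34.98%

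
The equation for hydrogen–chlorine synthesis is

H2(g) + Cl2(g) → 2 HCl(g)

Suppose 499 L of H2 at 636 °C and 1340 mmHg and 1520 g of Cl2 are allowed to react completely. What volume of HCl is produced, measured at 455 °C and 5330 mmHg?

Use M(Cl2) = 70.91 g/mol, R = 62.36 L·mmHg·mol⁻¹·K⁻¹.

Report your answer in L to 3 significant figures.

n(H2) = PV/RT = (1340 × 499) / (62.36 × 909.15) = 11.79 mol
n(Cl2) = 1520 / 70.91 = 21.44 mol
For 11.79 mol H2, stoichiometry requires (1/1) × 11.79 = 11.79 mol Cl2; 21.44 mol is available, so H2 is limiting.
n(HCl) = (2/1) × 11.79 = 23.58 mol
V(HCl) = nRT/P = 23.58 × 62.36 × 728.15 / 5330 = 200.9 L

201 L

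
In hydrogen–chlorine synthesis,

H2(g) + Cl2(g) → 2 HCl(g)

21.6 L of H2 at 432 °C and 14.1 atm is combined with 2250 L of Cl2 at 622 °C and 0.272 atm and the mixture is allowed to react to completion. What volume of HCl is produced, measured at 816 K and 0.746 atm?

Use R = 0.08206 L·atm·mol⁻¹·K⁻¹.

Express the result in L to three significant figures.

n(H2) = PV/RT = (14.1 × 21.6) / (0.08206 × 705.15) = 5.263 mol
n(Cl2) = PV/RT = (0.272 × 2250) / (0.08206 × 895.15) = 8.332 mol
For 5.263 mol H2, stoichiometry requires (1/1) × 5.263 = 5.263 mol Cl2; 8.332 mol is available, so H2 is limiting.
n(HCl) = (2/1) × 5.263 = 10.53 mol
V(HCl) = nRT/P = 10.53 × 0.08206 × 816 / 0.746 = 945.2 L

945 L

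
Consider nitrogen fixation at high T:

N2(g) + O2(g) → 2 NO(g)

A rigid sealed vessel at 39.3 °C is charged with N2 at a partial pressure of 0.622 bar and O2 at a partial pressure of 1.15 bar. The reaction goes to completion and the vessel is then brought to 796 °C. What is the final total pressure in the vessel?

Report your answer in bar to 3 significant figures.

With V and T fixed, P_i ∝ n_i, so the mole ratios apply directly to partial pressures at 39.3 °C.
P(O2) required for 0.622 bar of N2 = (1/1) × 0.622 = 0.6220 bar; available 1.15 bar, so N2 is limiting.
P(O2) remaining = 1.15 − (1/1) × 0.622 = 0.5280 bar
P(gaseous products) = (2)/1 × 0.622 = 1.244 bar
P_total at 39.3 °C = 0.5280 + 1.244 = 1.772 bar
Scaling to 796 °C: P = 1.772 × 1069.15/312.45 = 6.063 bar

6.06 bar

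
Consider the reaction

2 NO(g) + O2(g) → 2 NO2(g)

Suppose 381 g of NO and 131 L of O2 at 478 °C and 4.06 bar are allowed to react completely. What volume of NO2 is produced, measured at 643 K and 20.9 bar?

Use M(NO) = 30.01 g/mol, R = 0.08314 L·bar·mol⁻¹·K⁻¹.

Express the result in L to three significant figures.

n(NO) = 381 / 30.01 = 12.70 mol
n(O2) = PV/RT = (4.06 × 131) / (0.08314 × 751.15) = 8.516 mol
For 12.70 mol NO, stoichiometry requires (1/2) × 12.70 = 6.350 mol O2; 8.516 mol is available, so NO is limiting.
n(NO2) = (2/2) × 12.70 = 12.70 mol
V(NO2) = nRT/P = 12.70 × 0.08314 × 643 / 20.9 = 32.48 L

32.5 L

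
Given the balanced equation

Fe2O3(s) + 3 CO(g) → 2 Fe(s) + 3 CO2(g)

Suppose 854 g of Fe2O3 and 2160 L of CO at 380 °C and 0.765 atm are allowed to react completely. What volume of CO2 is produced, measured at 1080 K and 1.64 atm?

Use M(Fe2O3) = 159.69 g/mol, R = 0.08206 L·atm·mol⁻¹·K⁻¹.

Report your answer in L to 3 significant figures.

n(Fe2O3) = 854 / 159.69 = 5.348 mol
n(CO) = PV/RT = (0.765 × 2160) / (0.08206 × 653.15) = 30.83 mol
For 5.348 mol Fe2O3, stoichiometry requires (3/1) × 5.348 = 16.04 mol CO; 30.83 mol is available, so Fe2O3 is limiting.
n(CO2) = (3/1) × 5.348 = 16.04 mol
V(CO2) = nRT/P = 16.04 × 0.08206 × 1080 / 1.64 = 866.8 L

867 L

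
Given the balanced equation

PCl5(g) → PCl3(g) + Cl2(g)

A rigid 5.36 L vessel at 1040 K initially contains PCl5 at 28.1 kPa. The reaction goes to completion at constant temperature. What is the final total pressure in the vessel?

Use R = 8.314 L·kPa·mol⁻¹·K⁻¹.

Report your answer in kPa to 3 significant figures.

56.2 kPa

At constant T and V, P ∝ n(gas): 1 mol gas → 2 mol gas.
P_final = (2/1) × 28.1 = 56.20 kPa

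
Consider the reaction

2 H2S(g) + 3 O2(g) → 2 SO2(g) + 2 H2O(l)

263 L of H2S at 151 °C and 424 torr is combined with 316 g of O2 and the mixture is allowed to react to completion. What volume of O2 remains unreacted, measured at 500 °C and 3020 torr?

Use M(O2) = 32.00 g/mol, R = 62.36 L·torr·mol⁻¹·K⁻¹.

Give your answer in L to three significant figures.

56.7 L

n(H2S) = PV/RT = (424 × 263) / (62.36 × 424.15) = 4.216 mol
n(O2) = 316 / 32.00 = 9.875 mol
For 4.216 mol H2S, stoichiometry requires (3/2) × 4.216 = 6.324 mol O2; 9.875 mol is available, so H2S is limiting.
n(O2) consumed = (3/2) × 4.216 = 6.324 mol; remaining = 9.875 − 6.324 = 3.551 mol
V(O2) = nRT/P = 3.551 × 62.36 × 773.15 / 3020 = 56.69 L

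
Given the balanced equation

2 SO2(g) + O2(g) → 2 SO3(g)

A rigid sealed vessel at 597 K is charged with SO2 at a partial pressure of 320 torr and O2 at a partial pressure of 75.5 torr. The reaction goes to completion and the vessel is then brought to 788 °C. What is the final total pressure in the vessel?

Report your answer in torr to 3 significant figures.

569 torr

With V and T fixed, P_i ∝ n_i, so the mole ratios apply directly to partial pressures at 597 K.
P(O2) required for 320 torr of SO2 = (1/2) × 320 = 160.0 torr; available 75.5 torr, so O2 is limiting.
P(SO2) remaining = 320 − (2/1) × 75.5 = 169.0 torr
P(gaseous products) = (2)/1 × 75.5 = 151.0 torr
P_total at 597 K = 169.0 + 151.0 = 320.0 torr
Scaling to 788 °C: P = 320.0 × 1061.15/597 = 568.8 torr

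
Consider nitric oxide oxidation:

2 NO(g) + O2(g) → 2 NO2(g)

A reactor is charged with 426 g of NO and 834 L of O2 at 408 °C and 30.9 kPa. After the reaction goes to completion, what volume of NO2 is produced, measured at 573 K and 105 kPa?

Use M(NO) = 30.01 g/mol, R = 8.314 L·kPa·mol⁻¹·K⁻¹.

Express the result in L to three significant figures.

413 L

n(NO) = 426 / 30.01 = 14.20 mol
n(O2) = PV/RT = (30.9 × 834) / (8.314 × 681.15) = 4.551 mol
For 14.20 mol NO, stoichiometry requires (1/2) × 14.20 = 7.100 mol O2; 4.551 mol is available, so O2 is limiting.
n(NO2) = (2/1) × 4.551 = 9.102 mol
V(NO2) = nRT/P = 9.102 × 8.314 × 573 / 105 = 413.0 L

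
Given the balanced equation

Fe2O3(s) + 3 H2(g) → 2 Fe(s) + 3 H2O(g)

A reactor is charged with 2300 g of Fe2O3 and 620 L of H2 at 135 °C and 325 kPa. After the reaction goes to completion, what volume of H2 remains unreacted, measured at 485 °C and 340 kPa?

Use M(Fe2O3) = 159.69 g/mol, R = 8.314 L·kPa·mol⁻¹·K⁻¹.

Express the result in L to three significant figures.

n(Fe2O3) = 2300 / 159.69 = 14.40 mol
n(H2) = PV/RT = (325 × 620) / (8.314 × 408.15) = 59.38 mol
For 14.40 mol Fe2O3, stoichiometry requires (3/1) × 14.40 = 43.20 mol H2; 59.38 mol is available, so Fe2O3 is limiting.
n(H2) consumed = (3/1) × 14.40 = 43.20 mol; remaining = 59.38 − 43.20 = 16.18 mol
V(H2) = nRT/P = 16.18 × 8.314 × 758.15 / 340 = 300.0 L

300 L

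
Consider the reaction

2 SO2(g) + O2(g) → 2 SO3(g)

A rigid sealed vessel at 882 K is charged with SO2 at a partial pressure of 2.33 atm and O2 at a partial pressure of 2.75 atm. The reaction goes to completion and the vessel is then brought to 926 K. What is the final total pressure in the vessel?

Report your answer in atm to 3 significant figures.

4.11 atm

Because the vessel is rigid and T is held at 882 K, work the stoichiometry in partial pressures (P_i = n_iRT/V).
P(O2) required for 2.33 atm of SO2 = (1/2) × 2.33 = 1.165 atm; available 2.75 atm, so SO2 is limiting.
P(O2) remaining = 2.75 − (1/2) × 2.33 = 1.585 atm
P(gaseous products) = (2)/2 × 2.33 = 2.330 atm
P_total at 882 K = 1.585 + 2.330 = 3.915 atm
Scaling to 926 K: P = 3.915 × 926/882 = 4.110 atm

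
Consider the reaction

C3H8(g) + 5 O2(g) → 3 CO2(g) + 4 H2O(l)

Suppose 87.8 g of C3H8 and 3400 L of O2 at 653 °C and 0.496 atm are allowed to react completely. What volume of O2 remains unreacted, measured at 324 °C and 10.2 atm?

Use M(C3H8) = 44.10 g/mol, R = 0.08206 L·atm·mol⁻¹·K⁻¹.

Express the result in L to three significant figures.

58.8 L

n(C3H8) = 87.8 / 44.10 = 1.991 mol
n(O2) = PV/RT = (0.496 × 3400) / (0.08206 × 926.15) = 22.19 mol
For 1.991 mol C3H8, stoichiometry requires (5/1) × 1.991 = 9.955 mol O2; 22.19 mol is available, so C3H8 is limiting.
n(O2) consumed = (5/1) × 1.991 = 9.955 mol; remaining = 22.19 − 9.955 = 12.24 mol
V(O2) = nRT/P = 12.24 × 0.08206 × 597.15 / 10.2 = 58.80 L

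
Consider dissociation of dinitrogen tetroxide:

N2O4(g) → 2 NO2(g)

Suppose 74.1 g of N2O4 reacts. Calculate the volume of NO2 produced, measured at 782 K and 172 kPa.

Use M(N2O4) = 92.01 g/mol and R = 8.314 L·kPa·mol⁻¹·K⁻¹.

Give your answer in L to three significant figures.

60.9 L

n(N2O4) = 74.10 / 92.01 = 0.8053 mol
n(NO2) = (2/1) × 0.8053 = 1.611 mol
V = nRT/P = 1.611 × 8.314 × 782 / 172 = 60.90 L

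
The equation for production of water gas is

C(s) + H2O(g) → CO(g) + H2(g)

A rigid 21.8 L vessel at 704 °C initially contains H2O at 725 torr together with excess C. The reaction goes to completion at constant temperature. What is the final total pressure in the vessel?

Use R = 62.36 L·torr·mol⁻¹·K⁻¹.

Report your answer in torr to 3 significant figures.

Since T and V are fixed, P_final/P_initial = n_final/n_initial = 2/1.
P_final = (2/1) × 725 = 1450 torr

1450 torr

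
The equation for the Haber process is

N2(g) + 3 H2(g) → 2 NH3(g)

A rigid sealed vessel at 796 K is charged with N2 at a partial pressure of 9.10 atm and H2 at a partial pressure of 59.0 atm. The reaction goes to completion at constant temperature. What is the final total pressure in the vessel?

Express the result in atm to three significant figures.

49.9 atm

Because the vessel is rigid and T is held at 796 K, work the stoichiometry in partial pressures (P_i = n_iRT/V).
P(H2) required for 9.10 atm of N2 = (3/1) × 9.10 = 27.30 atm; available 59.0 atm, so N2 is limiting.
P(H2) remaining = 59.0 − (3/1) × 9.10 = 31.70 atm
P(gaseous products) = (2)/1 × 9.10 = 18.20 atm
P_total at 796 K = 31.70 + 18.20 = 49.90 atm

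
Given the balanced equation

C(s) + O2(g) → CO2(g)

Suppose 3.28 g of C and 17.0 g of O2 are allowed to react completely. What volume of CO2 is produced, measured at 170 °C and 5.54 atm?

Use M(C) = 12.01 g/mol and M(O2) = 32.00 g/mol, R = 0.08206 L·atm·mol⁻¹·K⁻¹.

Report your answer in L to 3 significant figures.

1.79 L

n(C) = 3.28 / 12.01 = 0.2731 mol
n(O2) = 17.0 / 32.00 = 0.5312 mol
For 0.2731 mol C, stoichiometry requires (1/1) × 0.2731 = 0.2731 mol O2; 0.5312 mol is available, so C is limiting.
n(CO2) = (1/1) × 0.2731 = 0.2731 mol
V(CO2) = nRT/P = 0.2731 × 0.08206 × 443.15 / 5.54 = 1.793 L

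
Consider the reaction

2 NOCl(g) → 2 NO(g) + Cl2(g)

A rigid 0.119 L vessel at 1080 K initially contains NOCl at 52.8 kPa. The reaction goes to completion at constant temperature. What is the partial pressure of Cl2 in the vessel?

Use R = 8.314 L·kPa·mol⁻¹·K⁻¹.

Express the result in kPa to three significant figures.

n(NOCl)₀ = PV/RT = (52.8 × 0.119) / (8.314 × 1080) = 0.0006998 mol
n(Cl2) = (1/2) × 0.0006998 = 0.0003499 mol
P(Cl2) = nRT/V = 0.0003499 × 8.314 × 1080 / 0.119 = 26.40 kPa

26.4 kPa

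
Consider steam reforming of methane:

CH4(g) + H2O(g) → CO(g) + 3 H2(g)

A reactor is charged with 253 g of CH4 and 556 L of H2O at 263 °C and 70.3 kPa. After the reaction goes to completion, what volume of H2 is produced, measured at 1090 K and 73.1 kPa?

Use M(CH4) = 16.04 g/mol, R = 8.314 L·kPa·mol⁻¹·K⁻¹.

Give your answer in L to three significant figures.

n(CH4) = 253 / 16.04 = 15.77 mol
n(H2O) = PV/RT = (70.3 × 556) / (8.314 × 536.15) = 8.769 mol
For 15.77 mol CH4, stoichiometry requires (1/1) × 15.77 = 15.77 mol H2O; 8.769 mol is available, so H2O is limiting.
n(H2) = (3/1) × 8.769 = 26.31 mol
V(H2) = nRT/P = 26.31 × 8.314 × 1090 / 73.1 = 3262 L

3260 L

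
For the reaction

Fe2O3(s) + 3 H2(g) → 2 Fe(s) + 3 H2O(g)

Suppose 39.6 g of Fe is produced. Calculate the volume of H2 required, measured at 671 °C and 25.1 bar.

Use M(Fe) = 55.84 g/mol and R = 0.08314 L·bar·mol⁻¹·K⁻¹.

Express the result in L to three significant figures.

n(Fe) = 39.60 / 55.84 = 0.7092 mol
n(H2) = (3/2) × 0.7092 = 1.064 mol
V = nRT/P = 1.064 × 0.08314 × 944.15 / 25.1 = 3.328 L

3.33 L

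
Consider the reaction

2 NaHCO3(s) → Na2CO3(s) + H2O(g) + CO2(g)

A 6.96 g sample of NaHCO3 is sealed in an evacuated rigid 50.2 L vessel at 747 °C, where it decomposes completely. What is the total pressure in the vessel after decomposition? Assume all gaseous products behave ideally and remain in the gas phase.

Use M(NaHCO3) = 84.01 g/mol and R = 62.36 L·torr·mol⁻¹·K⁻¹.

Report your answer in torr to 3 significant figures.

n(NaHCO3) = 6.96 / 84.01 = 0.08285 mol
n(gas produced) = (2/2) × 0.08285 = 0.08285 mol
P = nRT/V = 0.08285 × 62.36 × 1020.15 / 50.2 = 105.0 torr

105 torr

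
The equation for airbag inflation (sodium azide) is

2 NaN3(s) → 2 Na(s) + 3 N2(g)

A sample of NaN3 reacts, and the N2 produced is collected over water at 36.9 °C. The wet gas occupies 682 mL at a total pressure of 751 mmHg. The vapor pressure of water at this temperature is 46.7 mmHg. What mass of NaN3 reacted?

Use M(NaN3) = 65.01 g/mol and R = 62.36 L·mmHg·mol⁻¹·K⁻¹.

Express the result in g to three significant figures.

1.08 g

P(N2) = 751 − 46.7 = 704.3 mmHg
n(N2) = PV/RT = (704.3 × 0.6820) / (62.36 × 310.05) = 0.02484 mol
n(NaN3) = (2/3) × 0.02484 = 0.01656 mol
m(NaN3) = 0.01656 × 65.01 = 1.077 g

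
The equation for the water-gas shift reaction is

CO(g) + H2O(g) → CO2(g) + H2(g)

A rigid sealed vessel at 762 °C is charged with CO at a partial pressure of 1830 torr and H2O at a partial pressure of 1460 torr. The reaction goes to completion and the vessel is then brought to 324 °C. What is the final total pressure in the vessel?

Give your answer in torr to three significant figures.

At constant V, partial pressures at 762 °C are proportional to moles, so apply stoichiometry directly to pressures.
P(H2O) required for 1830 torr of CO = (1/1) × 1830 = 1830 torr; available 1460 torr, so H2O is limiting.
P(CO) remaining = 1830 − (1/1) × 1460 = 370.0 torr
P(gaseous products) = (1+1)/1 × 1460 = 2920 torr
P_total at 762 °C = 370.0 + 2920 = 3290 torr
Scaling to 324 °C: P = 3290 × 597.15/1035.15 = 1898 torr

1900 torr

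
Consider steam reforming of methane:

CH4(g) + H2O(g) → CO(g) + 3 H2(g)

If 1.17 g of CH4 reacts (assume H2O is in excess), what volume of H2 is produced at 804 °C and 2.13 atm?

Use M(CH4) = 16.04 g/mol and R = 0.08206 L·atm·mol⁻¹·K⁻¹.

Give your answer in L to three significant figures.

n(CH4) = 1.170 / 16.04 = 0.07294 mol
n(H2) = (3/1) × 0.07294 = 0.2188 mol
V = nRT/P = 0.2188 × 0.08206 × 1077.15 / 2.13 = 9.080 L

9.08 L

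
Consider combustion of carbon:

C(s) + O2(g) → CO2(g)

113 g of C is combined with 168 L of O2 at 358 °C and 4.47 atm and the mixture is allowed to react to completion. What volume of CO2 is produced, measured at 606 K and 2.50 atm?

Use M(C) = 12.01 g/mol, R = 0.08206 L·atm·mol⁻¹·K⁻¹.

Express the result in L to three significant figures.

n(C) = 113 / 12.01 = 9.409 mol
n(O2) = PV/RT = (4.47 × 168) / (0.08206 × 631.15) = 14.50 mol
For 9.409 mol C, stoichiometry requires (1/1) × 9.409 = 9.409 mol O2; 14.50 mol is available, so C is limiting.
n(CO2) = (1/1) × 9.409 = 9.409 mol
V(CO2) = nRT/P = 9.409 × 0.08206 × 606 / 2.50 = 187.2 L

187 L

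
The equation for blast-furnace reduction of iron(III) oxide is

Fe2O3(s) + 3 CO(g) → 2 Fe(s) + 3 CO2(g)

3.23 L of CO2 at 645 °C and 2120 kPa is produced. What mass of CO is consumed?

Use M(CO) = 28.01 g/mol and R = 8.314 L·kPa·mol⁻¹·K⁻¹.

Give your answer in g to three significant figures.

25.1 g

n(CO2) = PV/RT = (2120 × 3.23) / (8.314 × 918.15) = 0.8970 mol
n(CO) = (3/3) × 0.8970 = 0.8970 mol
m(CO) = 0.8970 × 28.01 = 25.12 g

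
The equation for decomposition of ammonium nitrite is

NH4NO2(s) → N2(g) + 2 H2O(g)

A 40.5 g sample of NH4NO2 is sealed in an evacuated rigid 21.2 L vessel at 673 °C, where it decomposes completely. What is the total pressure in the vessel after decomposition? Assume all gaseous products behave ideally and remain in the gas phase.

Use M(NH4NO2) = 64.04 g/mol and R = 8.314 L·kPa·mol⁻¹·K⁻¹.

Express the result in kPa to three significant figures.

n(NH4NO2) = 40.5 / 64.04 = 0.6324 mol
n(gas produced) = (3/1) × 0.6324 = 1.897 mol
P = nRT/V = 1.897 × 8.314 × 946.15 / 21.2 = 703.9 kPa

704 kPa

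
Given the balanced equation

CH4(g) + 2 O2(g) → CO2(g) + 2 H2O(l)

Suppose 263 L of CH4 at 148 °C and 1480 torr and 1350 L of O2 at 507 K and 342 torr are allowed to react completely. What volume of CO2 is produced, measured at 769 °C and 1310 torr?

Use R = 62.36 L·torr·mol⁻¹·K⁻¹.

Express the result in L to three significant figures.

n(CH4) = PV/RT = (1480 × 263) / (62.36 × 421.15) = 14.82 mol
n(O2) = PV/RT = (342 × 1350) / (62.36 × 507) = 14.60 mol
For 14.82 mol CH4, stoichiometry requires (2/1) × 14.82 = 29.64 mol O2; 14.60 mol is available, so O2 is limiting.
n(CO2) = (1/2) × 14.60 = 7.300 mol
V(CO2) = nRT/P = 7.300 × 62.36 × 1042.15 / 1310 = 362.1 L

362 L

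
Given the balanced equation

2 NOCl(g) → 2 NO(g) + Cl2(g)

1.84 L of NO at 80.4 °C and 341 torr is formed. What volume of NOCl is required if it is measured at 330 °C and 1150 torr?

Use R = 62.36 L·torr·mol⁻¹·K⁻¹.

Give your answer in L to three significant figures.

n(NO) = PV/RT = (341 × 1.84) / (62.36 × 353.55) = 0.02846 mol
n(NOCl) = (2/2) × 0.02846 = 0.02846 mol
V = nRT/P = 0.02846 × 62.36 × 603.15 / 1150 = 0.9308 L

0.931 L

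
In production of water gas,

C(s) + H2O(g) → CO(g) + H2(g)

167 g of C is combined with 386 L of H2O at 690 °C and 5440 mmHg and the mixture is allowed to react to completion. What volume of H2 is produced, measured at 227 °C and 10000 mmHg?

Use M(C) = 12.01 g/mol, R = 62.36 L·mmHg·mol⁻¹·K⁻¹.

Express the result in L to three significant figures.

n(C) = 167 / 12.01 = 13.91 mol
n(H2O) = PV/RT = (5440 × 386) / (62.36 × 963.15) = 34.96 mol
For 13.91 mol C, stoichiometry requires (1/1) × 13.91 = 13.91 mol H2O; 34.96 mol is available, so C is limiting.
n(H2) = (1/1) × 13.91 = 13.91 mol
V(H2) = nRT/P = 13.91 × 62.36 × 500.15 / 10000 = 43.38 L

43.4 L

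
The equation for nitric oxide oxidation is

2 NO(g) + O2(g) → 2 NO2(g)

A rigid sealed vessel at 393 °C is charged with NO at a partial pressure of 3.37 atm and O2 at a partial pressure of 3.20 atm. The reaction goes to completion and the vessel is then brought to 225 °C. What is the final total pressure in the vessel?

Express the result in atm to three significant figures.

3.65 atm

With V and T fixed, P_i ∝ n_i, so the mole ratios apply directly to partial pressures at 393 °C.
P(O2) required for 3.37 atm of NO = (1/2) × 3.37 = 1.685 atm; available 3.20 atm, so NO is limiting.
P(O2) remaining = 3.20 − (1/2) × 3.37 = 1.515 atm
P(gaseous products) = (2)/2 × 3.37 = 3.370 atm
P_total at 393 °C = 1.515 + 3.370 = 4.885 atm
Scaling to 225 °C: P = 4.885 × 498.15/666.15 = 3.653 atm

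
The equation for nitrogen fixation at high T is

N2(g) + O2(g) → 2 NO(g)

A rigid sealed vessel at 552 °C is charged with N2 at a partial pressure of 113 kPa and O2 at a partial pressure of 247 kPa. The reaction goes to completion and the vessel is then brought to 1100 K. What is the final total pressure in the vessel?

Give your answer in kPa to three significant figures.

480 kPa

At constant V, partial pressures at 552 °C are proportional to moles, so apply stoichiometry directly to pressures.
P(O2) required for 113 kPa of N2 = (1/1) × 113 = 113.0 kPa; available 247 kPa, so N2 is limiting.
P(O2) remaining = 247 − (1/1) × 113 = 134.0 kPa
P(gaseous products) = (2)/1 × 113 = 226.0 kPa
P_total at 552 °C = 134.0 + 226.0 = 360.0 kPa
Scaling to 1100 K: P = 360.0 × 1100/825.15 = 479.9 kPa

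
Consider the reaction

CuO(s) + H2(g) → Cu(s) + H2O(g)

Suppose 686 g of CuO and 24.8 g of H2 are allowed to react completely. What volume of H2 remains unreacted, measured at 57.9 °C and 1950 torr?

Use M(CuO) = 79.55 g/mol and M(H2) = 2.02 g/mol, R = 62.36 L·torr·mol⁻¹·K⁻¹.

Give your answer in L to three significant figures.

38.7 L

n(CuO) = 686 / 79.55 = 8.624 mol
n(H2) = 24.8 / 2.02 = 12.28 mol
For 8.624 mol CuO, stoichiometry requires (1/1) × 8.624 = 8.624 mol H2; 12.28 mol is available, so CuO is limiting.
n(H2) consumed = (1/1) × 8.624 = 8.624 mol; remaining = 12.28 − 8.624 = 3.656 mol
V(H2) = nRT/P = 3.656 × 62.36 × 331.05 / 1950 = 38.71 L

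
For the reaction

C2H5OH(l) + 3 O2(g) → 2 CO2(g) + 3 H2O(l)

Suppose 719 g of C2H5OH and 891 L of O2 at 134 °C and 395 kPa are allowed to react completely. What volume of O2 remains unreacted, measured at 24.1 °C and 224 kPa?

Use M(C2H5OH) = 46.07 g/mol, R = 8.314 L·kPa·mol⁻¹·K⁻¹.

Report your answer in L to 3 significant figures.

n(C2H5OH) = 719 / 46.07 = 15.61 mol
n(O2) = PV/RT = (395 × 891) / (8.314 × 407.15) = 104.0 mol
For 15.61 mol C2H5OH, stoichiometry requires (3/1) × 15.61 = 46.83 mol O2; 104.0 mol is available, so C2H5OH is limiting.
n(O2) consumed = (3/1) × 15.61 = 46.83 mol; remaining = 104.0 − 46.83 = 57.17 mol
V(O2) = nRT/P = 57.17 × 8.314 × 297.25 / 224 = 630.7 L

631 L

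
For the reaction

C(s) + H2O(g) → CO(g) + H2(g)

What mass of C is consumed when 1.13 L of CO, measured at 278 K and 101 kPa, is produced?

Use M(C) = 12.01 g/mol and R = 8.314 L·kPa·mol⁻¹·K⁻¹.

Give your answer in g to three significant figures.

n(CO) = PV/RT = (101 × 1.13) / (8.314 × 278) = 0.04938 mol
n(C) = (1/1) × 0.04938 = 0.04938 mol
m(C) = 0.04938 × 12.01 = 0.5931 g

0.593 g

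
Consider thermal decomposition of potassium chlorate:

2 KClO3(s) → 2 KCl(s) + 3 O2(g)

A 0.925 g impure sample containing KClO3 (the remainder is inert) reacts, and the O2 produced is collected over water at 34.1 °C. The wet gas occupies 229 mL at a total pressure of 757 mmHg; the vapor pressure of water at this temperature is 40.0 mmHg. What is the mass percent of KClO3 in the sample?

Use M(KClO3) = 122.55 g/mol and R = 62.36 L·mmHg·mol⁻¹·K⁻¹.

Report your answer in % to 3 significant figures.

75.7 %

P(O2) = 757 − 40.0 = 717.0 mmHg
n(O2) = PV/RT = (717.0 × 0.2290) / (62.36 × 307.25) = 0.008570 mol
n(KClO3) = (2/3) × 0.008570 = 0.005713 mol
m(KClO3) = 0.005713 × 122.55 = 0.7001 g
%KClO3 = 0.7001 / 0.925 × 100 = 75.69%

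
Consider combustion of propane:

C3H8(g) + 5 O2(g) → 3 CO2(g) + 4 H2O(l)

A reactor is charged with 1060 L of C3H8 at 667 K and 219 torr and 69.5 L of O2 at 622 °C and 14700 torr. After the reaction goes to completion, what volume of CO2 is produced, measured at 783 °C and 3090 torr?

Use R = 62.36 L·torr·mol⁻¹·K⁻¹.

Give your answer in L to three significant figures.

n(C3H8) = PV/RT = (219 × 1060) / (62.36 × 667) = 5.581 mol
n(O2) = PV/RT = (14700 × 69.5) / (62.36 × 895.15) = 18.30 mol
For 5.581 mol C3H8, stoichiometry requires (5/1) × 5.581 = 27.91 mol O2; 18.30 mol is available, so O2 is limiting.
n(CO2) = (3/5) × 18.30 = 10.98 mol
V(CO2) = nRT/P = 10.98 × 62.36 × 1056.15 / 3090 = 234.0 L

234 L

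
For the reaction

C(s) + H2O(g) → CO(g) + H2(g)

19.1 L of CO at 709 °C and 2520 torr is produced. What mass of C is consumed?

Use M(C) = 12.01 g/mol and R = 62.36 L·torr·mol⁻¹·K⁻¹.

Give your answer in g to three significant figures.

n(CO) = PV/RT = (2520 × 19.1) / (62.36 × 982.15) = 0.7859 mol
n(C) = (1/1) × 0.7859 = 0.7859 mol
m(C) = 0.7859 × 12.01 = 9.439 g

9.44 g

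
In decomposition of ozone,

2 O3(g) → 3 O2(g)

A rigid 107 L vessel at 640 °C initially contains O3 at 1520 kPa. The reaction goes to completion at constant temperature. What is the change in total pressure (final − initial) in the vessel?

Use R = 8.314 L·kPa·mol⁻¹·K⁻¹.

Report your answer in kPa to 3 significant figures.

Rigid vessel, constant T ⇒ P scales with total gas moles (2 → 3).
P_final = (3/2) × 1520 = 2280 kPa; ΔP = 2280 − 1520 = 760.0 kPa

760 kPa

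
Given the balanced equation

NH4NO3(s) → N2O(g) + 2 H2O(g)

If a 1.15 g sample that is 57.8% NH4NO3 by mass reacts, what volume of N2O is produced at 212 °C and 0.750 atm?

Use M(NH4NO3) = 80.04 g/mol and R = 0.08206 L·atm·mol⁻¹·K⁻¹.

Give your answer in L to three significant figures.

0.441 L

mass of NH4NO3 = 1.15 × 57.8/100 = 0.6647 g
n(NH4NO3) = 0.6647 / 80.04 = 0.008305 mol
n(N2O) = (1/1) × 0.008305 = 0.008305 mol
V = nRT/P = 0.008305 × 0.08206 × 485.15 / 0.750 = 0.4408 L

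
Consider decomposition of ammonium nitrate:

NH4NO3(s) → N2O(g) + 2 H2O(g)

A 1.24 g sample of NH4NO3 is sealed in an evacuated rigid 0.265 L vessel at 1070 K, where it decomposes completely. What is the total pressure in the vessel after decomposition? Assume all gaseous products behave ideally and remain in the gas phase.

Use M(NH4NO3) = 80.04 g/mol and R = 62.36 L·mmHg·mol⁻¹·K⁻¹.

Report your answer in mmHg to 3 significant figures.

n(NH4NO3) = 1.24 / 80.04 = 0.01549 mol
n(gas produced) = (3/1) × 0.01549 = 0.04647 mol
P = nRT/V = 0.04647 × 62.36 × 1070 / 0.265 = 11700 mmHg

11700 mmHg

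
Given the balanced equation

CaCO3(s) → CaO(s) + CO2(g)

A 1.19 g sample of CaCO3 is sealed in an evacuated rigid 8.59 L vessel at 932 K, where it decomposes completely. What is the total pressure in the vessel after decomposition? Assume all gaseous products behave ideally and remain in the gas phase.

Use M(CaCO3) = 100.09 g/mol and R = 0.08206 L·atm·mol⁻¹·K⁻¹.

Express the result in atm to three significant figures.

n(CaCO3) = 1.19 / 100.09 = 0.01189 mol
n(gas produced) = (1/1) × 0.01189 = 0.01189 mol
P = nRT/V = 0.01189 × 0.08206 × 932 / 8.59 = 0.1059 atm

0.106 atm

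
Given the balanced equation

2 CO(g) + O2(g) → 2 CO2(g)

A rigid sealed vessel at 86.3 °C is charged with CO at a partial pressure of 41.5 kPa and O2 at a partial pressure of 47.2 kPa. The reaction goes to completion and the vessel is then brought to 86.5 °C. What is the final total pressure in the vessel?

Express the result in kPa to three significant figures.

Because the vessel is rigid and T is held at 86.3 °C, work the stoichiometry in partial pressures (P_i = n_iRT/V).
P(O2) required for 41.5 kPa of CO = (1/2) × 41.5 = 20.75 kPa; available 47.2 kPa, so CO is limiting.
P(O2) remaining = 47.2 − (1/2) × 41.5 = 26.45 kPa
P(gaseous products) = (2)/2 × 41.5 = 41.50 kPa
P_total at 86.3 °C = 26.45 + 41.50 = 67.95 kPa
Scaling to 86.5 °C: P = 67.95 × 359.65/359.45 = 67.99 kPa

68.0 kPa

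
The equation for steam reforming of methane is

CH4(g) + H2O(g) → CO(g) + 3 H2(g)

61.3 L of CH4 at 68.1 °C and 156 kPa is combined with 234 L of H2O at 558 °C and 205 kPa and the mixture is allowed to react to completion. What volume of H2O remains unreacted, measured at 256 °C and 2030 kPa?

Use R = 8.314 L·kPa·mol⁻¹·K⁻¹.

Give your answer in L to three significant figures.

n(CH4) = PV/RT = (156 × 61.3) / (8.314 × 341.25) = 3.371 mol
n(H2O) = PV/RT = (205 × 234) / (8.314 × 831.15) = 6.942 mol
For 3.371 mol CH4, stoichiometry requires (1/1) × 3.371 = 3.371 mol H2O; 6.942 mol is available, so CH4 is limiting.
n(H2O) consumed = (1/1) × 3.371 = 3.371 mol; remaining = 6.942 − 3.371 = 3.571 mol
V(H2O) = nRT/P = 3.571 × 8.314 × 529.15 / 2030 = 7.739 L

7.74 L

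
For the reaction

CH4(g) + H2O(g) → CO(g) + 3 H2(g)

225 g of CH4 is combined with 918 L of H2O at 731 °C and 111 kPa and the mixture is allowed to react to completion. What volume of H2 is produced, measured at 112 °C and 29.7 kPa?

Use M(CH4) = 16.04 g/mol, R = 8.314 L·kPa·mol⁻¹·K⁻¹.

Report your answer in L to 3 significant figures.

n(CH4) = 225 / 16.04 = 14.03 mol
n(H2O) = PV/RT = (111 × 918) / (8.314 × 1004.15) = 12.21 mol
For 14.03 mol CH4, stoichiometry requires (1/1) × 14.03 = 14.03 mol H2O; 12.21 mol is available, so H2O is limiting.
n(H2) = (3/1) × 12.21 = 36.63 mol
V(H2) = nRT/P = 36.63 × 8.314 × 385.15 / 29.7 = 3949 L

3950 L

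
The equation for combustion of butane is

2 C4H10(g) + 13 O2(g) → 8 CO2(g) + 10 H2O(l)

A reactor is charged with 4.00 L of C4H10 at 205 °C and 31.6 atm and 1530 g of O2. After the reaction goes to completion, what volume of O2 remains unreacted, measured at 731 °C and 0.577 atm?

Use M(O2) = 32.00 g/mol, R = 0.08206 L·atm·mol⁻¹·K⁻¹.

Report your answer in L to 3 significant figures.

3840 L

n(C4H10) = PV/RT = (31.6 × 4.00) / (0.08206 × 478.15) = 3.221 mol
n(O2) = 1530 / 32.00 = 47.81 mol
For 3.221 mol C4H10, stoichiometry requires (13/2) × 3.221 = 20.94 mol O2; 47.81 mol is available, so C4H10 is limiting.
n(O2) consumed = (13/2) × 3.221 = 20.94 mol; remaining = 47.81 − 20.94 = 26.87 mol
V(O2) = nRT/P = 26.87 × 0.08206 × 1004.15 / 0.577 = 3837 L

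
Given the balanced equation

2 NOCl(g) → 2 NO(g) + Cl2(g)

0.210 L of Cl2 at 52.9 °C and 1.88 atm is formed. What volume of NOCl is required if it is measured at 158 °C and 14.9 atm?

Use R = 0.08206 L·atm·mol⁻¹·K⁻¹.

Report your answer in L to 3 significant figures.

0.0701 L

n(Cl2) = PV/RT = (1.88 × 0.210) / (0.08206 × 326.05) = 0.01476 mol
n(NOCl) = (2/1) × 0.01476 = 0.02952 mol
V = nRT/P = 0.02952 × 0.08206 × 431.15 / 14.9 = 0.07010 L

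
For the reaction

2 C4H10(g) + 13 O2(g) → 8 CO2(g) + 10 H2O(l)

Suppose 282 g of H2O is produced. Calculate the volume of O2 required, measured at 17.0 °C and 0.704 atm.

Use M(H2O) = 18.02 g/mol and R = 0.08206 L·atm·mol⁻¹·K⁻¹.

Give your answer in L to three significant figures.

n(H2O) = 282.0 / 18.02 = 15.65 mol
n(O2) = (13/10) × 15.65 = 20.35 mol
V = nRT/P = 20.35 × 0.08206 × 290.15 / 0.704 = 688.2 L

688 L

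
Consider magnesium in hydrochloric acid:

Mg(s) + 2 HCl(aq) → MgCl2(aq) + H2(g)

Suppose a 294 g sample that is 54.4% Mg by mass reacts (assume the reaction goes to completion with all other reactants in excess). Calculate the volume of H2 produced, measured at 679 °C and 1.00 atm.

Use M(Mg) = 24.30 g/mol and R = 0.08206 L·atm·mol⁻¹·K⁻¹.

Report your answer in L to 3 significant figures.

mass of Mg = 294 × 54.4/100 = 159.9 g
n(Mg) = 159.9 / 24.30 = 6.580 mol
n(H2) = (1/1) × 6.580 = 6.580 mol
V = nRT/P = 6.580 × 0.08206 × 952.15 / 1.00 = 514.1 L

514 L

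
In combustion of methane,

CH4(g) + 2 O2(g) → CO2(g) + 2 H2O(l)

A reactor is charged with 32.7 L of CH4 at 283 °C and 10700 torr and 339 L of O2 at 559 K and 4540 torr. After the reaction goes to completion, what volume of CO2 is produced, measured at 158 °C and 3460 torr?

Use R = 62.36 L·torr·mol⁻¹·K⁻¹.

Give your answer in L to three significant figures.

78.4 L

n(CH4) = PV/RT = (10700 × 32.7) / (62.36 × 556.15) = 10.09 mol
n(O2) = PV/RT = (4540 × 339) / (62.36 × 559) = 44.15 mol
For 10.09 mol CH4, stoichiometry requires (2/1) × 10.09 = 20.18 mol O2; 44.15 mol is available, so CH4 is limiting.
n(CO2) = (1/1) × 10.09 = 10.09 mol
V(CO2) = nRT/P = 10.09 × 62.36 × 431.15 / 3460 = 78.41 L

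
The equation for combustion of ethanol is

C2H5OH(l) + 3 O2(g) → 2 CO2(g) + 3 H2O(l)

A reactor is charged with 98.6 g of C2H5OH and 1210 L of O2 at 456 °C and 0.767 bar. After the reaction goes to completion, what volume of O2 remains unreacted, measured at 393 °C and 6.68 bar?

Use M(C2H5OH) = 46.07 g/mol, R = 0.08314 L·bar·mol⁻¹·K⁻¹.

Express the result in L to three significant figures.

n(C2H5OH) = 98.6 / 46.07 = 2.140 mol
n(O2) = PV/RT = (0.767 × 1210) / (0.08314 × 729.15) = 15.31 mol
For 2.140 mol C2H5OH, stoichiometry requires (3/1) × 2.140 = 6.420 mol O2; 15.31 mol is available, so C2H5OH is limiting.
n(O2) consumed = (3/1) × 2.140 = 6.420 mol; remaining = 15.31 − 6.420 = 8.890 mol
V(O2) = nRT/P = 8.890 × 0.08314 × 666.15 / 6.68 = 73.71 L

73.7 L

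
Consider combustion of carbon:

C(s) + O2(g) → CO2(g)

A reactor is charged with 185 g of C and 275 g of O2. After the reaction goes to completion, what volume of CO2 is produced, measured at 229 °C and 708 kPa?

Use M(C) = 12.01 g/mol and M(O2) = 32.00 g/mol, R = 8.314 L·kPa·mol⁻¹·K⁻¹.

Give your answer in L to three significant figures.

n(C) = 185 / 12.01 = 15.40 mol
n(O2) = 275 / 32.00 = 8.594 mol
For 15.40 mol C, stoichiometry requires (1/1) × 15.40 = 15.40 mol O2; 8.594 mol is available, so O2 is limiting.
n(CO2) = (1/1) × 8.594 = 8.594 mol
V(CO2) = nRT/P = 8.594 × 8.314 × 502.15 / 708 = 50.68 L

50.7 L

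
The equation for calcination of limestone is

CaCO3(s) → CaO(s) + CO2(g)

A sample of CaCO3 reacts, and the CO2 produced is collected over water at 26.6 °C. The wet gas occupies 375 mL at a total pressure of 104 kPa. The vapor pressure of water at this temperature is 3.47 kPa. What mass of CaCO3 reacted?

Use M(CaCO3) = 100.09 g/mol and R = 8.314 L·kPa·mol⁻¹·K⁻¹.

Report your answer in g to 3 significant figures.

P(CO2) = 104 − 3.47 = 100.5 kPa
n(CO2) = PV/RT = (100.5 × 0.3750) / (8.314 × 299.75) = 0.01512 mol
n(CaCO3) = (1/1) × 0.01512 = 0.01512 mol
m(CaCO3) = 0.01512 × 100.09 = 1.513 g

1.51 g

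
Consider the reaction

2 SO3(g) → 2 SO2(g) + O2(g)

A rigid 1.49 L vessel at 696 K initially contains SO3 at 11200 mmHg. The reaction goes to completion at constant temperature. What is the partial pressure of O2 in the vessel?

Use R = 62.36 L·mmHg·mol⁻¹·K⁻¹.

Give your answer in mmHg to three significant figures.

n(SO3)₀ = PV/RT = (11200 × 1.49) / (62.36 × 696) = 0.3845 mol
n(O2) = (1/2) × 0.3845 = 0.1923 mol
P(O2) = nRT/V = 0.1923 × 62.36 × 696 / 1.49 = 5602 mmHg

5600 mmHg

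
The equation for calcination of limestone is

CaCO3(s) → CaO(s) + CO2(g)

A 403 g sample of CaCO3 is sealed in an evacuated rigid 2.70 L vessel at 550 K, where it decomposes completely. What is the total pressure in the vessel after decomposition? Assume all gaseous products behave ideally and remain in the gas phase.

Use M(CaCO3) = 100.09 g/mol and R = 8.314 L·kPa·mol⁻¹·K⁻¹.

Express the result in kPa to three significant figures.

n(CaCO3) = 403 / 100.09 = 4.026 mol
n(gas produced) = (1/1) × 4.026 = 4.026 mol
P = nRT/V = 4.026 × 8.314 × 550 / 2.70 = 6818 kPa

6820 kPa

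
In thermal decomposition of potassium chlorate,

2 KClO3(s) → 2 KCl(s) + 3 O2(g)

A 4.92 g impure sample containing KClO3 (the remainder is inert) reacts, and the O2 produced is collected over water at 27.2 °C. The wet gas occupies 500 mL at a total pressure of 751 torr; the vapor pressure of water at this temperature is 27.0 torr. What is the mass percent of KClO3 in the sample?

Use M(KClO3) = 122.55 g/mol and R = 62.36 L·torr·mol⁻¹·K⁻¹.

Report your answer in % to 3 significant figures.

P(O2) = 751 − 27.0 = 724.0 torr
n(O2) = PV/RT = (724.0 × 0.5000) / (62.36 × 300.35) = 0.01933 mol
n(KClO3) = (2/3) × 0.01933 = 0.01289 mol
m(KClO3) = 0.01289 × 122.55 = 1.580 g
%KClO3 = 1.580 / 4.92 × 100 = 32.11%

32.1 %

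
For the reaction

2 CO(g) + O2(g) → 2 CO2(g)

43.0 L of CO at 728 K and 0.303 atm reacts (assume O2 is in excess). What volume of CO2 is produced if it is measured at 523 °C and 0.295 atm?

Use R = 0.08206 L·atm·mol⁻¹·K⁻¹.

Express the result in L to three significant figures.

48.3 L

n(CO) = PV/RT = (0.303 × 43.0) / (0.08206 × 728) = 0.2181 mol
n(CO2) = (2/2) × 0.2181 = 0.2181 mol
V = nRT/P = 0.2181 × 0.08206 × 796.15 / 0.295 = 48.30 L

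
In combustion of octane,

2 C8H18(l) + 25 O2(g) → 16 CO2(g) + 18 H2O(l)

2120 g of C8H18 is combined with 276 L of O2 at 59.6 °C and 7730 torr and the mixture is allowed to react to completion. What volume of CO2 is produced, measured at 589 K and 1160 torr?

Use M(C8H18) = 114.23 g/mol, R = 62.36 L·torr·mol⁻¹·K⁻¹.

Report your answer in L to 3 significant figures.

n(C8H18) = 2120 / 114.23 = 18.56 mol
n(O2) = PV/RT = (7730 × 276) / (62.36 × 332.75) = 102.8 mol
For 18.56 mol C8H18, stoichiometry requires (25/2) × 18.56 = 232.0 mol O2; 102.8 mol is available, so O2 is limiting.
n(CO2) = (16/25) × 102.8 = 65.79 mol
V(CO2) = nRT/P = 65.79 × 62.36 × 589 / 1160 = 2083 L

2080 L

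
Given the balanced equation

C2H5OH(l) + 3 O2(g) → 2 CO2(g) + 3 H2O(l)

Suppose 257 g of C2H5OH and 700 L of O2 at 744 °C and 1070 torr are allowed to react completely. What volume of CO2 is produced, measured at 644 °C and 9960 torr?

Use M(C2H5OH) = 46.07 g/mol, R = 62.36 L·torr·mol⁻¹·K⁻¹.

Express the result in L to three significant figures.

45.2 L

n(C2H5OH) = 257 / 46.07 = 5.578 mol
n(O2) = PV/RT = (1070 × 700) / (62.36 × 1017.15) = 11.81 mol
For 5.578 mol C2H5OH, stoichiometry requires (3/1) × 5.578 = 16.73 mol O2; 11.81 mol is available, so O2 is limiting.
n(CO2) = (2/3) × 11.81 = 7.873 mol
V(CO2) = nRT/P = 7.873 × 62.36 × 917.15 / 9960 = 45.21 L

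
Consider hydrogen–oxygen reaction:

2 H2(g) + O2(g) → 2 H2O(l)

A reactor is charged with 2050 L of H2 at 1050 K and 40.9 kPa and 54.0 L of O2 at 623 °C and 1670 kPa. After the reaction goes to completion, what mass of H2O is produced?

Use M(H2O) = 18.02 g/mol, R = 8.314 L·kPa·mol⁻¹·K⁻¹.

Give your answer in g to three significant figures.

n(H2) = PV/RT = (40.9 × 2050) / (8.314 × 1050) = 9.605 mol
n(O2) = PV/RT = (1670 × 54.0) / (8.314 × 896.15) = 12.10 mol
For 9.605 mol H2, stoichiometry requires (1/2) × 9.605 = 4.803 mol O2; 12.10 mol is available, so H2 is limiting.
n(H2O) = (2/2) × 9.605 = 9.605 mol
m(H2O) = 9.605 × 18.02 = 173.1 g

173 g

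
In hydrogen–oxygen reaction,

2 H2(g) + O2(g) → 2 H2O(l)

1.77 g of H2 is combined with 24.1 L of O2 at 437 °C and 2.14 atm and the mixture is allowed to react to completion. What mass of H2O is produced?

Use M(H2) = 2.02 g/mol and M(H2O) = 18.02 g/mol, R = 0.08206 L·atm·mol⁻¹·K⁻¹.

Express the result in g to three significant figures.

15.8 g

n(H2) = 1.77 / 2.02 = 0.8762 mol
n(O2) = PV/RT = (2.14 × 24.1) / (0.08206 × 710.15) = 0.8850 mol
For 0.8762 mol H2, stoichiometry requires (1/2) × 0.8762 = 0.4381 mol O2; 0.8850 mol is available, so H2 is limiting.
n(H2O) = (2/2) × 0.8762 = 0.8762 mol
m(H2O) = 0.8762 × 18.02 = 15.79 g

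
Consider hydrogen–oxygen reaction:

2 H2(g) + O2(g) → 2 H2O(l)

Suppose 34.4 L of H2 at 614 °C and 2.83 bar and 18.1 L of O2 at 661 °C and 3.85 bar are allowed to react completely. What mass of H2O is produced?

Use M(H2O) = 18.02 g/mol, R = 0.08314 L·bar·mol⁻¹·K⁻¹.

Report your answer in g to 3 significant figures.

23.8 g

n(H2) = PV/RT = (2.83 × 34.4) / (0.08314 × 887.15) = 1.320 mol
n(O2) = PV/RT = (3.85 × 18.1) / (0.08314 × 934.15) = 0.8972 mol
For 1.320 mol H2, stoichiometry requires (1/2) × 1.320 = 0.6600 mol O2; 0.8972 mol is available, so H2 is limiting.
n(H2O) = (2/2) × 1.320 = 1.320 mol
m(H2O) = 1.320 × 18.02 = 23.79 g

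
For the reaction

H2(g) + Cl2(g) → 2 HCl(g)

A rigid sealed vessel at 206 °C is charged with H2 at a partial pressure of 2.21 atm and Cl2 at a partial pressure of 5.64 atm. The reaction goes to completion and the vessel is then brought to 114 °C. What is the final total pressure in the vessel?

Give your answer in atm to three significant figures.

Because the vessel is rigid and T is held at 206 °C, work the stoichiometry in partial pressures (P_i = n_iRT/V).
P(Cl2) required for 2.21 atm of H2 = (1/1) × 2.21 = 2.210 atm; available 5.64 atm, so H2 is limiting.
P(Cl2) remaining = 5.64 − (1/1) × 2.21 = 3.430 atm
P(gaseous products) = (2)/1 × 2.21 = 4.420 atm
P_total at 206 °C = 3.430 + 4.420 = 7.850 atm
Scaling to 114 °C: P = 7.850 × 387.15/479.15 = 6.343 atm

6.34 atm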